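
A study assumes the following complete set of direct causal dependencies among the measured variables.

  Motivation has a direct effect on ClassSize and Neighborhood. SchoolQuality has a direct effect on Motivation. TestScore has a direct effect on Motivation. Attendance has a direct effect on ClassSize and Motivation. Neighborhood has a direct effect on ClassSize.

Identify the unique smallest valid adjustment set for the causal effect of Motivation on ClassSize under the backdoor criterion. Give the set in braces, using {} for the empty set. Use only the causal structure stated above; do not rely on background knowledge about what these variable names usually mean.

Variables eligible for adjustment (non-descendants of Motivation, excluding Motivation and ClassSize): {Attendance, SchoolQuality, TestScore}.
Backdoor paths from Motivation to ClassSize:
  P1: Motivation <- Attendance -> ClassSize
The empty set is not sufficient: P1 (Motivation <- Attendance -> ClassSize) has no collider blocking it and no conditioned non-collider, so it is open.
Try {Attendance}:
  P1: blocked at fork node Attendance ∈ conditioning set.
{Attendance} contains no descendant of Motivation and blocks every backdoor path.
No other singleton works — e.g. {TestScore} leaves P1 open — so {Attendance} is the unique smallest valid adjustment set.

{Attendance}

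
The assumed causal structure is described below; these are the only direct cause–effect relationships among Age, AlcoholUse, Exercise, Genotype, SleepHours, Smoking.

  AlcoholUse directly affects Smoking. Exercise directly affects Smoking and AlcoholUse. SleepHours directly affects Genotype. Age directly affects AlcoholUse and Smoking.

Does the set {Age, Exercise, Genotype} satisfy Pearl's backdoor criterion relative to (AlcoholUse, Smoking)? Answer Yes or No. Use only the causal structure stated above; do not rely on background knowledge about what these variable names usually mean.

Backdoor paths from AlcoholUse to Smoking (paths whose first edge points into AlcoholUse):
  P1: AlcoholUse <- Exercise -> Smoking
  P2: AlcoholUse <- Age -> Smoking
Condition 1 (no descendant of AlcoholUse in the set): holds — descendants of AlcoholUse are {Smoking}; none are in {Age, Exercise, Genotype}.
Condition 2 (every backdoor path blocked by {Age, Exercise, Genotype}):
  P1: blocked at fork node Exercise ∈ conditioning set.
  P2: blocked at fork node Age ∈ conditioning set.
{Age, Exercise, Genotype} satisfies the backdoor criterion.

Yes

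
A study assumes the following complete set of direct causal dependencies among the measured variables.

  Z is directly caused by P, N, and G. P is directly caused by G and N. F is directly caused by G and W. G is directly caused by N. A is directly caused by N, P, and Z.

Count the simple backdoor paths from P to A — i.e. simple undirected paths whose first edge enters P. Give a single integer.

A backdoor path from P to A is any simple undirected path whose first edge points into P (i.e. leaves P via a parent).
Parents of P: {G, N}.
Enumerating:
  P1: P <- N -> G -> Z -> A
  P2: P <- N -> Z -> A
  P3: P <- N -> A
  P4: P <- G <- N -> Z -> A
  P5: P <- G <- N -> A
  P6: P <- G -> Z <- N -> A
  P7: P <- G -> Z -> A
That exhausts the simple backdoor paths. Count: 7.

7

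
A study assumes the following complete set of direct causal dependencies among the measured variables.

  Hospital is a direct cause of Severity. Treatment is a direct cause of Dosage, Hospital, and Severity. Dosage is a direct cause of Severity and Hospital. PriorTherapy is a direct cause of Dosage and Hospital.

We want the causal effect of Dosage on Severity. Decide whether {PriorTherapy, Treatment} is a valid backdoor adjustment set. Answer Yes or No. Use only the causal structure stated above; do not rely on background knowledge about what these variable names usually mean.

Backdoor paths from Dosage to Severity (paths whose first edge points into Dosage):
  P1: Dosage <- Treatment -> Hospital -> Severity
  P2: Dosage <- Treatment -> Severity
  P3: Dosage <- PriorTherapy -> Hospital <- Treatment -> Severity
  P4: Dosage <- PriorTherapy -> Hospital -> Severity
Condition 1 (no descendant of Dosage in the set): holds — descendants of Dosage are {Hospital, Severity}; none are in {PriorTherapy, Treatment}.
Condition 2 (every backdoor path blocked by {PriorTherapy, Treatment}):
  P1: blocked at fork node Treatment ∈ conditioning set.
  P2: blocked at fork node Treatment ∈ conditioning set.
  P3: blocked at fork node PriorTherapy ∈ conditioning set.
  P4: blocked at fork node PriorTherapy ∈ conditioning set.
{PriorTherapy, Treatment} satisfies the backdoor criterion.

Yes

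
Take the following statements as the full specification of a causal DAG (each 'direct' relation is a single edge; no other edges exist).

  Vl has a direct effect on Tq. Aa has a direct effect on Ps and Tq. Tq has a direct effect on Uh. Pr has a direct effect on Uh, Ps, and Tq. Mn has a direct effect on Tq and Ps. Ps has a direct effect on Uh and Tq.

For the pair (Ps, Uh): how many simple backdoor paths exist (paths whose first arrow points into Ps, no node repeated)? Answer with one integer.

6

A backdoor path from Ps to Uh is any simple undirected path whose first edge points into Ps (i.e. leaves Ps via a parent).
Parents of Ps: {Aa, Mn, Pr}.
Enumerating:
  P1: Ps <- Aa -> Tq <- Pr -> Uh
  P2: Ps <- Aa -> Tq -> Uh
  P3: Ps <- Pr -> Tq -> Uh
  P4: Ps <- Pr -> Uh
  P5: Ps <- Mn -> Tq <- Pr -> Uh
  P6: Ps <- Mn -> Tq -> Uh
That exhausts the simple backdoor paths. Count: 6.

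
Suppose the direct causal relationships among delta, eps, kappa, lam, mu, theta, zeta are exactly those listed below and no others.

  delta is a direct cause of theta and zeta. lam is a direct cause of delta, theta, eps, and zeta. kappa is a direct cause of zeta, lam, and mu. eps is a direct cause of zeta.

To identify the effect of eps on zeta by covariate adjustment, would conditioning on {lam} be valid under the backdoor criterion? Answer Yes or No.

Backdoor paths from eps to zeta (paths whose first edge points into eps):
  P1: eps <- lam <- kappa -> zeta
  P2: eps <- lam -> delta -> zeta
  P3: eps <- lam -> theta <- delta -> zeta
  P4: eps <- lam -> zeta
Condition 1 (no descendant of eps in the set): holds — descendants of eps are {zeta}; none are in {lam}.
Condition 2 (every backdoor path blocked by {lam}):
  P1: blocked at chain node lam ∈ conditioning set.
  P2: blocked at fork node lam ∈ conditioning set.
  P3: blocked at fork node lam ∈ conditioning set.
  P4: blocked at fork node lam ∈ conditioning set.
{lam} satisfies the backdoor criterion.

Yes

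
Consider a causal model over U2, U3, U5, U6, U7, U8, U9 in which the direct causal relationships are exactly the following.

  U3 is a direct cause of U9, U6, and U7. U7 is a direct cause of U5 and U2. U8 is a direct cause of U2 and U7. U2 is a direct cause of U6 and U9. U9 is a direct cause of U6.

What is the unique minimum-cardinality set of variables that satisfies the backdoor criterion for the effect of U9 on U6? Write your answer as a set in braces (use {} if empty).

Variables eligible for adjustment (non-descendants of U9, excluding U9 and U6): {U2, U3, U5, U7, U8}.
Backdoor paths from U9 to U6:
  P1: U9 <- U3 -> U7 <- U8 -> U2 -> U6
  P2: U9 <- U3 -> U7 -> U2 -> U6
  P3: U9 <- U3 -> U6
  P4: U9 <- U2 <- U8 -> U7 <- U3 -> U6
  P5: U9 <- U2 <- U7 <- U3 -> U6
  P6: U9 <- U2 -> U6
The empty set is not sufficient: P2 (U9 <- U3 -> U7 -> U2 -> U6) has no collider blocking it and no conditioned non-collider, so it is open.
Try {U2, U3}:
  P1: blocked at fork node U3 ∈ conditioning set.
  P2: blocked at fork node U3 ∈ conditioning set.
  P3: blocked at fork node U3 ∈ conditioning set.
  P4: blocked at chain node U2 ∈ conditioning set.
  P5: blocked at chain node U2 ∈ conditioning set.
  P6: blocked at fork node U2 ∈ conditioning set.
{U2, U3} contains no descendant of U9 and blocks every backdoor path.
Every element of {U2, U3} is needed (dropping U2 leaves P6 open; dropping U3 leaves P3 open), so no proper subset is valid.
Among all size-2 subsets of the eligible variables, only {U2, U3} blocks every backdoor path, so it is the unique smallest valid adjustment set.

{U2, U3}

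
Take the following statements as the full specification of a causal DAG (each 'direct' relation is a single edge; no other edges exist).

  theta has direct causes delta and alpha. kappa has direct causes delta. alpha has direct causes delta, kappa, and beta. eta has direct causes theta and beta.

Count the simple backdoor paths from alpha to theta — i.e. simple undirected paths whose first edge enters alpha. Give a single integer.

A backdoor path from alpha to theta is any simple undirected path whose first edge points into alpha (i.e. leaves alpha via a parent).
Parents of alpha: {beta, delta, kappa}.
Enumerating:
  P1: alpha <- beta -> eta <- theta
  P2: alpha <- delta -> theta
  P3: alpha <- kappa <- delta -> theta
That exhausts the simple backdoor paths. Count: 3.

3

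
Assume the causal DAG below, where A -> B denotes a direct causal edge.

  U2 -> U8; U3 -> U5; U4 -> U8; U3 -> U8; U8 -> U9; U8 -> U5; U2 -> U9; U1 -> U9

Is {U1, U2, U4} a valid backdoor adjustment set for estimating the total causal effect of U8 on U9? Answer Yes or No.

Yes

Backdoor paths from U8 to U9 (paths whose first edge points into U8):
  P1: U8 <- U2 -> U9
Condition 1 (no descendant of U8 in the set): holds — descendants of U8 are {U5, U9}; none are in {U1, U2, U4}.
Condition 2 (every backdoor path blocked by {U1, U2, U4}):
  P1: blocked at fork node U2 ∈ conditioning set.
{U1, U2, U4} satisfies the backdoor criterion.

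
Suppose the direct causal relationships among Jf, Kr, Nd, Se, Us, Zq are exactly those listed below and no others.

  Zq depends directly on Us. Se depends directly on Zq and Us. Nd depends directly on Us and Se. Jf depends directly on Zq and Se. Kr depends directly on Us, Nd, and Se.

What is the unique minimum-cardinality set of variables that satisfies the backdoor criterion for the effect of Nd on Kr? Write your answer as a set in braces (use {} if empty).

{Se, Us}

Variables eligible for adjustment (non-descendants of Nd, excluding Nd and Kr): {Jf, Se, Us, Zq}.
Backdoor paths from Nd to Kr:
  P1: Nd <- Us -> Zq -> Se -> Kr
  P2: Nd <- Us -> Zq -> Jf <- Se -> Kr
  P3: Nd <- Us -> Se -> Kr
  P4: Nd <- Us -> Kr
  P5: Nd <- Se <- Us -> Kr
  P6: Nd <- Se <- Zq <- Us -> Kr
  P7: Nd <- Se -> Jf <- Zq <- Us -> Kr
  P8: Nd <- Se -> Kr
The empty set is not sufficient: P1 (Nd <- Us -> Zq -> Se -> Kr) has no collider blocking it and no conditioned non-collider, so it is open.
Try {Se, Us}:
  P1: blocked at fork node Us ∈ conditioning set.
  P2: blocked at fork node Us ∈ conditioning set.
  P3: blocked at fork node Us ∈ conditioning set.
  P4: blocked at fork node Us ∈ conditioning set.
  P5: blocked at chain node Se ∈ conditioning set.
  P6: blocked at chain node Se ∈ conditioning set.
  P7: blocked at fork node Se ∈ conditioning set.
  P8: blocked at fork node Se ∈ conditioning set.
{Se, Us} contains no descendant of Nd and blocks every backdoor path.
Every element of {Se, Us} is needed (dropping Se leaves P8 open; dropping Us leaves P4 open), so no proper subset is valid.
Among all size-2 subsets of the eligible variables, only {Se, Us} blocks every backdoor path, so it is the unique smallest valid adjustment set.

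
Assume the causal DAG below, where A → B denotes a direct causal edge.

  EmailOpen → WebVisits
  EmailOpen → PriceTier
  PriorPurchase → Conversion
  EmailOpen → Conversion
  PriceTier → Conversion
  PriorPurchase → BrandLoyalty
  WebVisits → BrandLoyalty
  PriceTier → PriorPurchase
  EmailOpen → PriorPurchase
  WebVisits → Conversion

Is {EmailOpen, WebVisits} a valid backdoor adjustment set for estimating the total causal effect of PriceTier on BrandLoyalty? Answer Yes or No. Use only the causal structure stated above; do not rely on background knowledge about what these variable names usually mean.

Backdoor paths from PriceTier to BrandLoyalty (paths whose first edge points into PriceTier):
  P1: PriceTier <- EmailOpen -> WebVisits -> BrandLoyalty
  P2: PriceTier <- EmailOpen -> WebVisits -> Conversion <- PriorPurchase -> BrandLoyalty
  P3: PriceTier <- EmailOpen -> PriorPurchase -> BrandLoyalty
  P4: PriceTier <- EmailOpen -> PriorPurchase -> Conversion <- WebVisits -> BrandLoyalty
  P5: PriceTier <- EmailOpen -> Conversion <- WebVisits -> BrandLoyalty
  P6: PriceTier <- EmailOpen -> Conversion <- PriorPurchase -> BrandLoyalty
Condition 1 (no descendant of PriceTier in the set): holds — descendants of PriceTier are {BrandLoyalty, Conversion, PriorPurchase}; none are in {EmailOpen, WebVisits}.
Condition 2 (every backdoor path blocked by {EmailOpen, WebVisits}):
  P1: blocked at fork node EmailOpen ∈ conditioning set.
  P2: blocked at fork node EmailOpen ∈ conditioning set.
  P3: blocked at fork node EmailOpen ∈ conditioning set.
  P4: blocked at fork node EmailOpen ∈ conditioning set.
  P5: blocked at fork node EmailOpen ∈ conditioning set.
  P6: blocked at fork node EmailOpen ∈ conditioning set.
{EmailOpen, WebVisits} satisfies the backdoor criterion.

Yes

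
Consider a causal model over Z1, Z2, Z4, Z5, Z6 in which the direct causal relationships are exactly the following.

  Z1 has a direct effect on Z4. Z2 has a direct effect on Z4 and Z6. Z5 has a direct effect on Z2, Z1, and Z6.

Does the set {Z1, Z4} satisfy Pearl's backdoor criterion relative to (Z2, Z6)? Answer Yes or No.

Backdoor paths from Z2 to Z6 (paths whose first edge points into Z2):
  P1: Z2 <- Z5 -> Z6
Condition 1 (no descendant of Z2 in the set): FAILS — Z4 is a descendant of Z2.
Condition 2 (every backdoor path blocked by {Z1, Z4}):
  P1: open — no interior node is in the conditioning set.
{Z1, Z4} does not satisfy the backdoor criterion.

No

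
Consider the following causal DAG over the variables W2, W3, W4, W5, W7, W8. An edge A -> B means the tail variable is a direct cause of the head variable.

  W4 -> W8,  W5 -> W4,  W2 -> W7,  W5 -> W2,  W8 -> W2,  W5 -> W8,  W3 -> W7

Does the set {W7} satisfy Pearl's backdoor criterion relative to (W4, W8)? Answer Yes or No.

No

Backdoor paths from W4 to W8 (paths whose first edge points into W4):
  P1: W4 <- W5 -> W8
  P2: W4 <- W5 -> W2 <- W8
Condition 1 (no descendant of W4 in the set): FAILS — W7 is a descendant of W4.
Condition 2 (every backdoor path blocked by {W7}):
  P1: open — no interior node is in the conditioning set.
  P2: open — collider(s) W2 are conditioned on (or have a conditioned descendant) and no non-collider on the path is in the set.
{W7} does not satisfy the backdoor criterion.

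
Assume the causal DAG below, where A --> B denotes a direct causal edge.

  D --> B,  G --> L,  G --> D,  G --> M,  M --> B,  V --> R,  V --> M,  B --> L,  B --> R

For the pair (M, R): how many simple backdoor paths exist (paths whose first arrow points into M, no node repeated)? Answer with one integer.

3

A backdoor path from M to R is any simple undirected path whose first edge points into M (i.e. leaves M via a parent).
Parents of M: {G, V}.
Enumerating:
  P1: M <- V -> R
  P2: M <- G -> D -> B -> R
  P3: M <- G -> L <- B -> R
That exhausts the simple backdoor paths. Count: 3.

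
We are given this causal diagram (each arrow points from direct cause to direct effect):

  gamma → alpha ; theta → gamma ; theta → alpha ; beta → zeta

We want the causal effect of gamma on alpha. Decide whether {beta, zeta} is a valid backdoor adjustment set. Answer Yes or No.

Backdoor paths from gamma to alpha (paths whose first edge points into gamma):
  P1: gamma <- theta -> alpha
Condition 1 (no descendant of gamma in the set): holds — descendants of gamma are {alpha}; none are in {beta, zeta}.
Condition 2 (every backdoor path blocked by {beta, zeta}):
  P1: open — no interior node is in the conditioning set.
{beta, zeta} does not satisfy the backdoor criterion.

No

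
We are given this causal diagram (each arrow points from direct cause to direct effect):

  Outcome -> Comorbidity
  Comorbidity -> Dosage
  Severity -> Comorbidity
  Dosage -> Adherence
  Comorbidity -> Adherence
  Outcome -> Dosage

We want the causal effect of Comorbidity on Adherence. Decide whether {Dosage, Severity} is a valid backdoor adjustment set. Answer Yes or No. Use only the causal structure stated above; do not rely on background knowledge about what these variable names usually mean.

No

Backdoor paths from Comorbidity to Adherence (paths whose first edge points into Comorbidity):
  P1: Comorbidity <- Outcome -> Dosage -> Adherence
Condition 1 (no descendant of Comorbidity in the set): FAILS — Dosage is a descendant of Comorbidity.
Condition 2 (every backdoor path blocked by {Dosage, Severity}):
  P1: blocked at chain node Dosage ∈ conditioning set.
{Dosage, Severity} does not satisfy the backdoor criterion.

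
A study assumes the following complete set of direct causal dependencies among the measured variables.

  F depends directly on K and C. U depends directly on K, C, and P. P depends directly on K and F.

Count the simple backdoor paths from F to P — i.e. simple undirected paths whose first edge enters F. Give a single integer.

A backdoor path from F to P is any simple undirected path whose first edge points into F (i.e. leaves F via a parent).
Parents of F: {C, K}.
Enumerating:
  P1: F <- C -> U <- K -> P
  P2: F <- C -> U <- P
  P3: F <- K -> P
  P4: F <- K -> U <- P
That exhausts the simple backdoor paths. Count: 4.

4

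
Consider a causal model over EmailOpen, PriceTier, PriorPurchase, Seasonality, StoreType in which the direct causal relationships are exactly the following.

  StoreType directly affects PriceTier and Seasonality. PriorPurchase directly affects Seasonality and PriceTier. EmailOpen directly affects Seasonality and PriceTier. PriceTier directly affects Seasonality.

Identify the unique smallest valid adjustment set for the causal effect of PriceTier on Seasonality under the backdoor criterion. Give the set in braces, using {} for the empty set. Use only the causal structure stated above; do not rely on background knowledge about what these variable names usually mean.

{EmailOpen, PriorPurchase, StoreType}

Variables eligible for adjustment (non-descendants of PriceTier, excluding PriceTier and Seasonality): {EmailOpen, PriorPurchase, StoreType}.
Backdoor paths from PriceTier to Seasonality:
  P1: PriceTier <- EmailOpen -> Seasonality
  P2: PriceTier <- StoreType -> Seasonality
  P3: PriceTier <- PriorPurchase -> Seasonality
The empty set is not sufficient: P1 (PriceTier <- EmailOpen -> Seasonality) has no collider blocking it and no conditioned non-collider, so it is open.
Try {EmailOpen, PriorPurchase, StoreType}:
  P1: blocked at fork node EmailOpen ∈ conditioning set.
  P2: blocked at fork node StoreType ∈ conditioning set.
  P3: blocked at fork node PriorPurchase ∈ conditioning set.
{EmailOpen, PriorPurchase, StoreType} contains no descendant of PriceTier and blocks every backdoor path.
Every element of {EmailOpen, PriorPurchase, StoreType} is needed (dropping EmailOpen leaves P1 open; dropping PriorPurchase leaves P3 open; dropping StoreType leaves P2 open), so no proper subset is valid.
Among all size-3 subsets of the eligible variables, only {EmailOpen, PriorPurchase, StoreType} blocks every backdoor path, so it is the unique smallest valid adjustment set.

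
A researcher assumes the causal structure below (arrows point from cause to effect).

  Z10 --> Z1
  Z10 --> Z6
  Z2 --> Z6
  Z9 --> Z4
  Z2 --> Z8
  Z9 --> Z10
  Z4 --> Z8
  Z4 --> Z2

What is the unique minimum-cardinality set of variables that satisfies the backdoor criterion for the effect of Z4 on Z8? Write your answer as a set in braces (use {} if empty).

Variables eligible for adjustment (non-descendants of Z4, excluding Z4 and Z8): {Z1, Z10, Z9}.
Backdoor paths from Z4 to Z8:
  P1: Z4 <- Z9 -> Z10 -> Z6 <- Z2 -> Z8
Each backdoor path contains an unconditioned collider, so every path is already blocked with the empty conditioning set:
  P1: blocked at collider Z6 (neither it nor any descendant is in the conditioning set).
The empty set is therefore the unique smallest valid set.

{}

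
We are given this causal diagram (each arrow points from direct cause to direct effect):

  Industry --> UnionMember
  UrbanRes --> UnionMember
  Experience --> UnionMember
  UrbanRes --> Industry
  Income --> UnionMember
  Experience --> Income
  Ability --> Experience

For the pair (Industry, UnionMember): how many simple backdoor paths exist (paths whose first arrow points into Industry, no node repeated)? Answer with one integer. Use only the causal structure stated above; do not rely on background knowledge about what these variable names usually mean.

A backdoor path from Industry to UnionMember is any simple undirected path whose first edge points into Industry (i.e. leaves Industry via a parent).
Parents of Industry: {UrbanRes}.
Enumerating:
  P1: Industry <- UrbanRes -> UnionMember
That exhausts the simple backdoor paths. Count: 1.

1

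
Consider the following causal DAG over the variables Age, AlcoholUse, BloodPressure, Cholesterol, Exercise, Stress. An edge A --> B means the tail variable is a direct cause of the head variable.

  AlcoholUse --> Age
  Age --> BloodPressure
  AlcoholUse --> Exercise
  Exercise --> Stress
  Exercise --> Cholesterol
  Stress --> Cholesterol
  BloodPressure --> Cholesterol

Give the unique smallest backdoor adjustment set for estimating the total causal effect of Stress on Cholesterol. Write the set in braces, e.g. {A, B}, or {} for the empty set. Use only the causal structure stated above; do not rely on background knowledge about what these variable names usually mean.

Variables eligible for adjustment (non-descendants of Stress, excluding Stress and Cholesterol): {Age, AlcoholUse, BloodPressure, Exercise}.
Backdoor paths from Stress to Cholesterol:
  P1: Stress <- Exercise <- AlcoholUse -> Age -> BloodPressure -> Cholesterol
  P2: Stress <- Exercise -> Cholesterol
The empty set is not sufficient: P1 (Stress <- Exercise <- AlcoholUse -> Age -> BloodPressure -> Cholesterol) has no collider blocking it and no conditioned non-collider, so it is open.
Try {Exercise}:
  P1: blocked at chain node Exercise ∈ conditioning set.
  P2: blocked at fork node Exercise ∈ conditioning set.
{Exercise} contains no descendant of Stress and blocks every backdoor path.
No other singleton works — e.g. {AlcoholUse} leaves P2 open — so {Exercise} is the unique smallest valid adjustment set.

{Exercise}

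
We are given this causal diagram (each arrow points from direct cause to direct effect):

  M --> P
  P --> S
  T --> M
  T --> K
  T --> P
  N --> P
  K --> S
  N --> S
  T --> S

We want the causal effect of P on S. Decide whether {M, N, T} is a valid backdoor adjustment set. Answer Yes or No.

Yes

Backdoor paths from P to S (paths whose first edge points into P):
  P1: P <- T -> K -> S
  P2: P <- T -> S
  P3: P <- M <- T -> K -> S
  P4: P <- M <- T -> S
  P5: P <- N -> S
Condition 1 (no descendant of P in the set): holds — descendants of P are {S}; none are in {M, N, T}.
Condition 2 (every backdoor path blocked by {M, N, T}):
  P1: blocked at fork node T ∈ conditioning set.
  P2: blocked at fork node T ∈ conditioning set.
  P3: blocked at chain node M ∈ conditioning set.
  P4: blocked at chain node M ∈ conditioning set.
  P5: blocked at fork node N ∈ conditioning set.
{M, N, T} satisfies the backdoor criterion.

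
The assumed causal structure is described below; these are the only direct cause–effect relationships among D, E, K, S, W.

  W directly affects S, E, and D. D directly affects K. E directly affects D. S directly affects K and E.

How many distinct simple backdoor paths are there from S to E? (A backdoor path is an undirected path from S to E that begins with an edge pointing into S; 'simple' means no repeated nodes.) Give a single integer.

A backdoor path from S to E is any simple undirected path whose first edge points into S (i.e. leaves S via a parent).
Parents of S: {W}.
Enumerating:
  P1: S <- W -> E
  P2: S <- W -> D <- E
That exhausts the simple backdoor paths. Count: 2.

2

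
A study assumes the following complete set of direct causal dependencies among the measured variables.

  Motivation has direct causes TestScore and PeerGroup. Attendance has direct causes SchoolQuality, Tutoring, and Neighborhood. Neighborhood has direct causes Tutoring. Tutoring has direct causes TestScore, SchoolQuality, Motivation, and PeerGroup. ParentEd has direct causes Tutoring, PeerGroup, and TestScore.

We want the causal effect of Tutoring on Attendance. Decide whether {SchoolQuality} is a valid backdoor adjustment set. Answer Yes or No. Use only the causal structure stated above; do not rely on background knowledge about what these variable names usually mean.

Backdoor paths from Tutoring to Attendance (paths whose first edge points into Tutoring):
  P1: Tutoring <- SchoolQuality -> Attendance
Condition 1 (no descendant of Tutoring in the set): holds — descendants of Tutoring are {Attendance, Neighborhood, ParentEd}; none are in {SchoolQuality}.
Condition 2 (every backdoor path blocked by {SchoolQuality}):
  P1: blocked at fork node SchoolQuality ∈ conditioning set.
{SchoolQuality} satisfies the backdoor criterion.

Yes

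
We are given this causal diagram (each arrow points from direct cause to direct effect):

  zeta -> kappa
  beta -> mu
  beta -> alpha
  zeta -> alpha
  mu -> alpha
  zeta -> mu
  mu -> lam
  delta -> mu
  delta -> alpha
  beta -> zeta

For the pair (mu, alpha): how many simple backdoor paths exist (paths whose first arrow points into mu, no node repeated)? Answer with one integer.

5

A backdoor path from mu to alpha is any simple undirected path whose first edge points into mu (i.e. leaves mu via a parent).
Parents of mu: {beta, delta, zeta}.
Enumerating:
  P1: mu <- delta -> alpha
  P2: mu <- beta -> zeta -> alpha
  P3: mu <- beta -> alpha
  P4: mu <- zeta <- beta -> alpha
  P5: mu <- zeta -> alpha
That exhausts the simple backdoor paths. Count: 5.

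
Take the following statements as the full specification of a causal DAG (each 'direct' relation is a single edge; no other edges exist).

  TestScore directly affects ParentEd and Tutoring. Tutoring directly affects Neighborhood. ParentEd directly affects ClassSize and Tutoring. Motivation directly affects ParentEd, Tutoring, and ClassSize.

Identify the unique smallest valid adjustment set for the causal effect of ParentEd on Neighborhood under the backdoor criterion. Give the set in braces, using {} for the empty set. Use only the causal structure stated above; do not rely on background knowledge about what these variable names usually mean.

Variables eligible for adjustment (non-descendants of ParentEd, excluding ParentEd and Neighborhood): {Motivation, TestScore}.
Backdoor paths from ParentEd to Neighborhood:
  P1: ParentEd <- TestScore -> Tutoring -> Neighborhood
  P2: ParentEd <- Motivation -> Tutoring -> Neighborhood
The empty set is not sufficient: P1 (ParentEd <- TestScore -> Tutoring -> Neighborhood) has no collider blocking it and no conditioned non-collider, so it is open.
Try {Motivation, TestScore}:
  P1: blocked at fork node TestScore ∈ conditioning set.
  P2: blocked at fork node Motivation ∈ conditioning set.
{Motivation, TestScore} contains no descendant of ParentEd and blocks every backdoor path.
Every element of {Motivation, TestScore} is needed (dropping Motivation leaves P2 open; dropping TestScore leaves P1 open), so no proper subset is valid.
Among all size-2 subsets of the eligible variables, only {Motivation, TestScore} blocks every backdoor path, so it is the unique smallest valid adjustment set.

{Motivation, TestScore}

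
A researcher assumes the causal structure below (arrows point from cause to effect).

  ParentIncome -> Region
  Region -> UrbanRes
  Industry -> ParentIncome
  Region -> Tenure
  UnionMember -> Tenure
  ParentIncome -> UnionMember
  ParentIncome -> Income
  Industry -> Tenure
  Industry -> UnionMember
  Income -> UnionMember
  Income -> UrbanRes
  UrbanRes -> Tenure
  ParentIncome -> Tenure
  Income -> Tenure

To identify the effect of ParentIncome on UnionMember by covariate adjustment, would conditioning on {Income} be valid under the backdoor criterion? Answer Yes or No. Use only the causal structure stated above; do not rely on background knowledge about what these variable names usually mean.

Backdoor paths from ParentIncome to UnionMember (paths whose first edge points into ParentIncome):
  P1: ParentIncome <- Industry -> UnionMember
  P2: ParentIncome <- Industry -> Tenure <- Region -> UrbanRes <- Income -> UnionMember
  P3: ParentIncome <- Industry -> Tenure <- Income -> UnionMember
  P4: ParentIncome <- Industry -> Tenure <- UrbanRes <- Income -> UnionMember
  P5: ParentIncome <- Industry -> Tenure <- UnionMember
Condition 1 (no descendant of ParentIncome in the set): FAILS — Income is a descendant of ParentIncome.
Condition 2 (every backdoor path blocked by {Income}):
  P1: open — no interior node is in the conditioning set.
  P2: blocked at collider Tenure (neither it nor any descendant is in the conditioning set).
  P3: blocked at collider Tenure (neither it nor any descendant is in the conditioning set).
  P4: blocked at collider Tenure (neither it nor any descendant is in the conditioning set).
  P5: blocked at collider Tenure (neither it nor any descendant is in the conditioning set).
{Income} does not satisfy the backdoor criterion.

No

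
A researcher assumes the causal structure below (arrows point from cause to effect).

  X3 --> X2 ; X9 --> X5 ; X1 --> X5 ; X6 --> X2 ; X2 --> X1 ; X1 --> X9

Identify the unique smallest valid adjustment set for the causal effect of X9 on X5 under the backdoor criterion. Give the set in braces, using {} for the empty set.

Variables eligible for adjustment (non-descendants of X9, excluding X9 and X5): {X1, X2, X3, X6}.
Backdoor paths from X9 to X5:
  P1: X9 <- X1 -> X5
The empty set is not sufficient: P1 (X9 <- X1 -> X5) has no collider blocking it and no conditioned non-collider, so it is open.
Try {X1}:
  P1: blocked at fork node X1 ∈ conditioning set.
{X1} contains no descendant of X9 and blocks every backdoor path.
No other singleton works — e.g. {X3} leaves P1 open — so {X1} is the unique smallest valid adjustment set.

{X1}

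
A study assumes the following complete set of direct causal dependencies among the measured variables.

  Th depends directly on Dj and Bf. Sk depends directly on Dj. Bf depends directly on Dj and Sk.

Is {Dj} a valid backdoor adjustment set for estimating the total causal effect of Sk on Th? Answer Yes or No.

Yes

Backdoor paths from Sk to Th (paths whose first edge points into Sk):
  P1: Sk <- Dj -> Bf -> Th
  P2: Sk <- Dj -> Th
Condition 1 (no descendant of Sk in the set): holds — descendants of Sk are {Bf, Th}; none are in {Dj}.
Condition 2 (every backdoor path blocked by {Dj}):
  P1: blocked at fork node Dj ∈ conditioning set.
  P2: blocked at fork node Dj ∈ conditioning set.
{Dj} satisfies the backdoor criterion.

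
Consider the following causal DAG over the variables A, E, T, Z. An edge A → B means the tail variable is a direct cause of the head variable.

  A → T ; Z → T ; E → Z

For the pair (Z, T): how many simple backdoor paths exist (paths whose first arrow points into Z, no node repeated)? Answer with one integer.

A backdoor path from Z to T is any simple undirected path whose first edge points into Z (i.e. leaves Z via a parent).
Parents of Z: {E}.
No simple path from any parent of Z reaches T without revisiting Z, so there are no backdoor paths.

0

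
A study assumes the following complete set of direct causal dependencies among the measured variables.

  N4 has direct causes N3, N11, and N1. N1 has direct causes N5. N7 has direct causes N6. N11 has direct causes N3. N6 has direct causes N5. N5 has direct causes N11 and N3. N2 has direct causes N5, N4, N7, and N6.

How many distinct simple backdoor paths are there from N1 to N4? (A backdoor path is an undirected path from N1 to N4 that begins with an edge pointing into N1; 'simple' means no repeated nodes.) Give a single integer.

A backdoor path from N1 to N4 is any simple undirected path whose first edge points into N1 (i.e. leaves N1 via a parent).
Parents of N1: {N5}.
Enumerating:
  P1: N1 <- N5 <- N3 -> N11 -> N4
  P2: N1 <- N5 <- N3 -> N4
  P3: N1 <- N5 <- N11 <- N3 -> N4
  P4: N1 <- N5 <- N11 -> N4
  P5: N1 <- N5 -> N6 -> N7 -> N2 <- N4
  P6: N1 <- N5 -> N6 -> N2 <- N4
  P7: N1 <- N5 -> N2 <- N4
That exhausts the simple backdoor paths. Count: 7.

7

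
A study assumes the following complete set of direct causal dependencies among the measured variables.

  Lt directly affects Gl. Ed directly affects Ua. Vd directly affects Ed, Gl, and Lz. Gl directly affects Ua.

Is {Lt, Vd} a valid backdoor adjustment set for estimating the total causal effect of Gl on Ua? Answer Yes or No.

Backdoor paths from Gl to Ua (paths whose first edge points into Gl):
  P1: Gl <- Vd -> Ed -> Ua
Condition 1 (no descendant of Gl in the set): holds — descendants of Gl are {Ua}; none are in {Lt, Vd}.
Condition 2 (every backdoor path blocked by {Lt, Vd}):
  P1: blocked at fork node Vd ∈ conditioning set.
{Lt, Vd} satisfies the backdoor criterion.

Yes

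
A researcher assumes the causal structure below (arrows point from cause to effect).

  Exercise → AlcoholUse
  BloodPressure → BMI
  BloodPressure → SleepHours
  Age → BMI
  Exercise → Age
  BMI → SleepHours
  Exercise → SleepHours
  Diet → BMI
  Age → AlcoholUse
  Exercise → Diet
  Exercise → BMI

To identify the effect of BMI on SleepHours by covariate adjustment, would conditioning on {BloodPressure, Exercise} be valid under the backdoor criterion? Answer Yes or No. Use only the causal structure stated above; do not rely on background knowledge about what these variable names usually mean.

Backdoor paths from BMI to SleepHours (paths whose first edge points into BMI):
  P1: BMI <- BloodPressure -> SleepHours
  P2: BMI <- Exercise -> SleepHours
  P3: BMI <- Diet <- Exercise -> SleepHours
  P4: BMI <- Age <- Exercise -> SleepHours
  P5: BMI <- Age -> AlcoholUse <- Exercise -> SleepHours
Condition 1 (no descendant of BMI in the set): holds — descendants of BMI are {SleepHours}; none are in {BloodPressure, Exercise}.
Condition 2 (every backdoor path blocked by {BloodPressure, Exercise}):
  P1: blocked at fork node BloodPressure ∈ conditioning set.
  P2: blocked at fork node Exercise ∈ conditioning set.
  P3: blocked at fork node Exercise ∈ conditioning set.
  P4: blocked at fork node Exercise ∈ conditioning set.
  P5: blocked at collider AlcoholUse (neither it nor any descendant is in the conditioning set).
{BloodPressure, Exercise} satisfies the backdoor criterion.

Yes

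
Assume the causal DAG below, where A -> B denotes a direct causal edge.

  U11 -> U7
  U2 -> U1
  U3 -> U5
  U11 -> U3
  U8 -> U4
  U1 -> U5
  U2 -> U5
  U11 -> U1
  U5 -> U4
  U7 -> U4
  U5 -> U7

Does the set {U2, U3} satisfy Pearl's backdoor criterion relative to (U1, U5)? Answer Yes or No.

Backdoor paths from U1 to U5 (paths whose first edge points into U1):
  P1: U1 <- U2 -> U5
  P2: U1 <- U11 -> U3 -> U5
  P3: U1 <- U11 -> U7 <- U5
  P4: U1 <- U11 -> U7 -> U4 <- U5
Condition 1 (no descendant of U1 in the set): holds — descendants of U1 are {U4, U5, U7}; none are in {U2, U3}.
Condition 2 (every backdoor path blocked by {U2, U3}):
  P1: blocked at fork node U2 ∈ conditioning set.
  P2: blocked at chain node U3 ∈ conditioning set.
  P3: blocked at collider U7 (neither it nor any descendant is in the conditioning set).
  P4: blocked at collider U4 (neither it nor any descendant is in the conditioning set).
{U2, U3} satisfies the backdoor criterion.

Yes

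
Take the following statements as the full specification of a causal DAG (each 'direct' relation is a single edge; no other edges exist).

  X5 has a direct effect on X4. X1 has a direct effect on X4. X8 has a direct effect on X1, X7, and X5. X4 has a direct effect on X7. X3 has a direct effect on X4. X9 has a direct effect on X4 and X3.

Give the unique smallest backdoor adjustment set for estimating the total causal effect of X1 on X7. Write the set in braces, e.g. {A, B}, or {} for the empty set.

{X8}

Variables eligible for adjustment (non-descendants of X1, excluding X1 and X7): {X3, X5, X8, X9}.
Backdoor paths from X1 to X7:
  P1: X1 <- X8 -> X5 -> X4 -> X7
  P2: X1 <- X8 -> X7
The empty set is not sufficient: P1 (X1 <- X8 -> X5 -> X4 -> X7) has no collider blocking it and no conditioned non-collider, so it is open.
Try {X8}:
  P1: blocked at fork node X8 ∈ conditioning set.
  P2: blocked at fork node X8 ∈ conditioning set.
{X8} contains no descendant of X1 and blocks every backdoor path.
No other singleton works — e.g. {X9} leaves P1 open — so {X8} is the unique smallest valid adjustment set.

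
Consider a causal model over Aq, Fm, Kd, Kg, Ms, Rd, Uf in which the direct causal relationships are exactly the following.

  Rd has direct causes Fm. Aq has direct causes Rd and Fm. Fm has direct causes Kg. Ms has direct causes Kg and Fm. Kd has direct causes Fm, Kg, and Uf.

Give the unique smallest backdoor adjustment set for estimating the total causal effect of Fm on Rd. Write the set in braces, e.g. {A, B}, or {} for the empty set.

Variables eligible for adjustment (non-descendants of Fm, excluding Fm and Rd): {Kg, Uf}.
Backdoor paths from Fm to Rd:
  (none)
With no backdoor paths the empty set already satisfies the criterion, and it is trivially minimal.

{}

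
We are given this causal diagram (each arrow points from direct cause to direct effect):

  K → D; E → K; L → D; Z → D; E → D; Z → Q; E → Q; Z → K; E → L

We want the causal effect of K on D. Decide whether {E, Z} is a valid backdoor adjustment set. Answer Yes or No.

Backdoor paths from K to D (paths whose first edge points into K):
  P1: K <- E -> L -> D
  P2: K <- E -> D
  P3: K <- E -> Q <- Z -> D
  P4: K <- Z -> D
  P5: K <- Z -> Q <- E -> L -> D
  P6: K <- Z -> Q <- E -> D
Condition 1 (no descendant of K in the set): holds — descendants of K are {D}; none are in {E, Z}.
Condition 2 (every backdoor path blocked by {E, Z}):
  P1: blocked at fork node E ∈ conditioning set.
  P2: blocked at fork node E ∈ conditioning set.
  P3: blocked at fork node E ∈ conditioning set.
  P4: blocked at fork node Z ∈ conditioning set.
  P5: blocked at fork node Z ∈ conditioning set.
  P6: blocked at fork node Z ∈ conditioning set.
{E, Z} satisfies the backdoor criterion.

Yes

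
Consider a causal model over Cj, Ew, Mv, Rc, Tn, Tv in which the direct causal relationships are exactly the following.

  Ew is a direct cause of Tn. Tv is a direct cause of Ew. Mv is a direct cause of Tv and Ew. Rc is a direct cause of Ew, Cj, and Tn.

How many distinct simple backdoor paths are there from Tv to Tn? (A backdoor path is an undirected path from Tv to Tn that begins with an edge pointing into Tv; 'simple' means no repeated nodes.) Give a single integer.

2

A backdoor path from Tv to Tn is any simple undirected path whose first edge points into Tv (i.e. leaves Tv via a parent).
Parents of Tv: {Mv}.
Enumerating:
  P1: Tv <- Mv -> Ew <- Rc -> Tn
  P2: Tv <- Mv -> Ew -> Tn
That exhausts the simple backdoor paths. Count: 2.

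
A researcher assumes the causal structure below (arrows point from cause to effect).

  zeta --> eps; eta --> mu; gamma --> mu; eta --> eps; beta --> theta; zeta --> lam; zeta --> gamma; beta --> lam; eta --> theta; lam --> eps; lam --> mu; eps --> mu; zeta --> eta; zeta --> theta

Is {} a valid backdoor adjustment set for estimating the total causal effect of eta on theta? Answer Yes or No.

Backdoor paths from eta to theta (paths whose first edge points into eta):
  P1: eta <- zeta -> lam <- beta -> theta
  P2: eta <- zeta -> gamma -> mu <- lam <- beta -> theta
  P3: eta <- zeta -> gamma -> mu <- eps <- lam <- beta -> theta
  P4: eta <- zeta -> eps <- lam <- beta -> theta
  P5: eta <- zeta -> eps -> mu <- lam <- beta -> theta
  P6: eta <- zeta -> theta
Condition 1 (no descendant of eta in the set): holds — descendants of eta are {eps, mu, theta}; none are in {}.
Condition 2 (every backdoor path blocked by {}):
  P1: blocked at collider lam (neither it nor any descendant is in the conditioning set).
  P2: blocked at collider mu (neither it nor any descendant is in the conditioning set).
  P3: blocked at collider mu (neither it nor any descendant is in the conditioning set).
  P4: blocked at collider eps (neither it nor any descendant is in the conditioning set).
  P5: blocked at collider mu (neither it nor any descendant is in the conditioning set).
  P6: open — no interior node is in the conditioning set.
{} does not satisfy the backdoor criterion.

No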